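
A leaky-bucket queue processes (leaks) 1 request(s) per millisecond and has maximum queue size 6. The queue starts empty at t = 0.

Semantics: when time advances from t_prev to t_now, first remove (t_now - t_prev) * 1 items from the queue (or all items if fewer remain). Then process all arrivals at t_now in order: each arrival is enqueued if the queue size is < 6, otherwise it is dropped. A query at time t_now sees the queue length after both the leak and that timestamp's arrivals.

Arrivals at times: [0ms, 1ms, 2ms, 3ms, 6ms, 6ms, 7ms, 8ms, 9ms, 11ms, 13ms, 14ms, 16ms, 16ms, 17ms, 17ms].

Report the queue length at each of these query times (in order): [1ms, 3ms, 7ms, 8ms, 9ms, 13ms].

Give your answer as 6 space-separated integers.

Answer: 1 1 2 2 2 1

Derivation:
Queue lengths at query times:
  query t=1ms: backlog = 1
  query t=3ms: backlog = 1
  query t=7ms: backlog = 2
  query t=8ms: backlog = 2
  query t=9ms: backlog = 2
  query t=13ms: backlog = 1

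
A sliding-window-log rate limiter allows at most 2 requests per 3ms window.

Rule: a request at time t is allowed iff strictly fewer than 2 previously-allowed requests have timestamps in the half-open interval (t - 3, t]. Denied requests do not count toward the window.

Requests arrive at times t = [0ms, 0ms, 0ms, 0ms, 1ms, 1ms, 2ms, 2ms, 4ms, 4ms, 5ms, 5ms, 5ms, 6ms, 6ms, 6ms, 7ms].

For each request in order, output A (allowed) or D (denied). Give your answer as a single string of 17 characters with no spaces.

Tracking allowed requests in the window:
  req#1 t=0ms: ALLOW
  req#2 t=0ms: ALLOW
  req#3 t=0ms: DENY
  req#4 t=0ms: DENY
  req#5 t=1ms: DENY
  req#6 t=1ms: DENY
  req#7 t=2ms: DENY
  req#8 t=2ms: DENY
  req#9 t=4ms: ALLOW
  req#10 t=4ms: ALLOW
  req#11 t=5ms: DENY
  req#12 t=5ms: DENY
  req#13 t=5ms: DENY
  req#14 t=6ms: DENY
  req#15 t=6ms: DENY
  req#16 t=6ms: DENY
  req#17 t=7ms: ALLOW

Answer: AADDDDDDAADDDDDDA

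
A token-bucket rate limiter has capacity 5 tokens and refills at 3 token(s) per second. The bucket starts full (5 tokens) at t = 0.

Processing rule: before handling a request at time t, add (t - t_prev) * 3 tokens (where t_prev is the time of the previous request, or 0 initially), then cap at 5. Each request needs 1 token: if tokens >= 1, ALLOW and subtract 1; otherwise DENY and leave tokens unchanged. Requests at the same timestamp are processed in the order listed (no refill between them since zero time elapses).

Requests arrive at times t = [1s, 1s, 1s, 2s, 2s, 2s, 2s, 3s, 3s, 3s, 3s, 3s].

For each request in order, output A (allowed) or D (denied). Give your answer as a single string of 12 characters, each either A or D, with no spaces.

Simulating step by step:
  req#1 t=1s: ALLOW
  req#2 t=1s: ALLOW
  req#3 t=1s: ALLOW
  req#4 t=2s: ALLOW
  req#5 t=2s: ALLOW
  req#6 t=2s: ALLOW
  req#7 t=2s: ALLOW
  req#8 t=3s: ALLOW
  req#9 t=3s: ALLOW
  req#10 t=3s: ALLOW
  req#11 t=3s: ALLOW
  req#12 t=3s: DENY

Answer: AAAAAAAAAAAD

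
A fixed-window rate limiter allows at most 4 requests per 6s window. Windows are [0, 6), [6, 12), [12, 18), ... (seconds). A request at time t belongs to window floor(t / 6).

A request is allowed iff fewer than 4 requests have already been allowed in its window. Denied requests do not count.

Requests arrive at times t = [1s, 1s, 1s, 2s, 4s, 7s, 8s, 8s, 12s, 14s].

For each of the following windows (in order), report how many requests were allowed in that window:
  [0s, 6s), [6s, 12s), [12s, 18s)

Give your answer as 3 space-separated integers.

Processing requests:
  req#1 t=1s (window 0): ALLOW
  req#2 t=1s (window 0): ALLOW
  req#3 t=1s (window 0): ALLOW
  req#4 t=2s (window 0): ALLOW
  req#5 t=4s (window 0): DENY
  req#6 t=7s (window 1): ALLOW
  req#7 t=8s (window 1): ALLOW
  req#8 t=8s (window 1): ALLOW
  req#9 t=12s (window 2): ALLOW
  req#10 t=14s (window 2): ALLOW

Allowed counts by window: 4 3 2

Answer: 4 3 2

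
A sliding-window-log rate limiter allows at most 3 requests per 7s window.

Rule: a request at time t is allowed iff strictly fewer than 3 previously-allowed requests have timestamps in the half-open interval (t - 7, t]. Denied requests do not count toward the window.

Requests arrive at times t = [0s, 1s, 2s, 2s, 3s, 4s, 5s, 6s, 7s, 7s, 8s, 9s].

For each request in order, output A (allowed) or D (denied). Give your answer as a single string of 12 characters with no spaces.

Answer: AAADDDDDADAA

Derivation:
Tracking allowed requests in the window:
  req#1 t=0s: ALLOW
  req#2 t=1s: ALLOW
  req#3 t=2s: ALLOW
  req#4 t=2s: DENY
  req#5 t=3s: DENY
  req#6 t=4s: DENY
  req#7 t=5s: DENY
  req#8 t=6s: DENY
  req#9 t=7s: ALLOW
  req#10 t=7s: DENY
  req#11 t=8s: ALLOW
  req#12 t=9s: ALLOW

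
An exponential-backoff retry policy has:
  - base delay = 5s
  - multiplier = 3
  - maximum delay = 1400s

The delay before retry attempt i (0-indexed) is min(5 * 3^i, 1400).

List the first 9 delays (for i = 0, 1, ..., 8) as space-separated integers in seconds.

Answer: 5 15 45 135 405 1215 1400 1400 1400

Derivation:
Computing each delay:
  i=0: min(5*3^0, 1400) = 5
  i=1: min(5*3^1, 1400) = 15
  i=2: min(5*3^2, 1400) = 45
  i=3: min(5*3^3, 1400) = 135
  i=4: min(5*3^4, 1400) = 405
  i=5: min(5*3^5, 1400) = 1215
  i=6: min(5*3^6, 1400) = 1400
  i=7: min(5*3^7, 1400) = 1400
  i=8: min(5*3^8, 1400) = 1400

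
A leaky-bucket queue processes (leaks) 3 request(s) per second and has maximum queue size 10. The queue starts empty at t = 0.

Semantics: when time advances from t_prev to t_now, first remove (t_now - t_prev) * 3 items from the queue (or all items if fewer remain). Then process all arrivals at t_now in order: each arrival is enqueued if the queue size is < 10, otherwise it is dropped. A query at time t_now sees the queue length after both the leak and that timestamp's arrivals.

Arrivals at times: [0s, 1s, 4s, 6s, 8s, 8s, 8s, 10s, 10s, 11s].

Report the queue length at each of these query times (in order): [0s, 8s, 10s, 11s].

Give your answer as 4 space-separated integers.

Answer: 1 3 2 1

Derivation:
Queue lengths at query times:
  query t=0s: backlog = 1
  query t=8s: backlog = 3
  query t=10s: backlog = 2
  query t=11s: backlog = 1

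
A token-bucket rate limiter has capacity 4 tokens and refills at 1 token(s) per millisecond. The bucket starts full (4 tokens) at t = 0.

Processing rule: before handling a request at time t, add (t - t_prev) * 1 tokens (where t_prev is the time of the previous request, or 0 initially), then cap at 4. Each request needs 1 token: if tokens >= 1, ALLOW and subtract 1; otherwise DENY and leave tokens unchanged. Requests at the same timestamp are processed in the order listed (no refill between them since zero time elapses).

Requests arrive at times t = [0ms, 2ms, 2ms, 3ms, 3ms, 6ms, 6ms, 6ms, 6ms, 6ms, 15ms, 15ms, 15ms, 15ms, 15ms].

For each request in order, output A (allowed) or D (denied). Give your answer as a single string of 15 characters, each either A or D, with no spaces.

Answer: AAAAAAAAADAAAAD

Derivation:
Simulating step by step:
  req#1 t=0ms: ALLOW
  req#2 t=2ms: ALLOW
  req#3 t=2ms: ALLOW
  req#4 t=3ms: ALLOW
  req#5 t=3ms: ALLOW
  req#6 t=6ms: ALLOW
  req#7 t=6ms: ALLOW
  req#8 t=6ms: ALLOW
  req#9 t=6ms: ALLOW
  req#10 t=6ms: DENY
  req#11 t=15ms: ALLOW
  req#12 t=15ms: ALLOW
  req#13 t=15ms: ALLOW
  req#14 t=15ms: ALLOW
  req#15 t=15ms: DENY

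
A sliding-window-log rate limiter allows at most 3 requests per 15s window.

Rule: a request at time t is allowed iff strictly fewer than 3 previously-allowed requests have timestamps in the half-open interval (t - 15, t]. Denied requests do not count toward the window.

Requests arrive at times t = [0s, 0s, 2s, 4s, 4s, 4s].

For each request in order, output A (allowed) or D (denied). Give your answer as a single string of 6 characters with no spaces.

Tracking allowed requests in the window:
  req#1 t=0s: ALLOW
  req#2 t=0s: ALLOW
  req#3 t=2s: ALLOW
  req#4 t=4s: DENY
  req#5 t=4s: DENY
  req#6 t=4s: DENY

Answer: AAADDD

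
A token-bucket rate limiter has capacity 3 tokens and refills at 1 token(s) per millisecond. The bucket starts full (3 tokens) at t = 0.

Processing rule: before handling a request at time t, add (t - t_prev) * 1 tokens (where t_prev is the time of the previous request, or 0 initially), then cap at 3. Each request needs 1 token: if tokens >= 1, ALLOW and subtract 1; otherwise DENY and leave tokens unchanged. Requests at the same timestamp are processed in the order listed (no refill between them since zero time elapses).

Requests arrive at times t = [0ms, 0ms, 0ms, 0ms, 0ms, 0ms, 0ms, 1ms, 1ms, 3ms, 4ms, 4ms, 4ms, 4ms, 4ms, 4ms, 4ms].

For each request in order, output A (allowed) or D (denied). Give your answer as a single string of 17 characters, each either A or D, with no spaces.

Answer: AAADDDDADAAADDDDD

Derivation:
Simulating step by step:
  req#1 t=0ms: ALLOW
  req#2 t=0ms: ALLOW
  req#3 t=0ms: ALLOW
  req#4 t=0ms: DENY
  req#5 t=0ms: DENY
  req#6 t=0ms: DENY
  req#7 t=0ms: DENY
  req#8 t=1ms: ALLOW
  req#9 t=1ms: DENY
  req#10 t=3ms: ALLOW
  req#11 t=4ms: ALLOW
  req#12 t=4ms: ALLOW
  req#13 t=4ms: DENY
  req#14 t=4ms: DENY
  req#15 t=4ms: DENY
  req#16 t=4ms: DENY
  req#17 t=4ms: DENY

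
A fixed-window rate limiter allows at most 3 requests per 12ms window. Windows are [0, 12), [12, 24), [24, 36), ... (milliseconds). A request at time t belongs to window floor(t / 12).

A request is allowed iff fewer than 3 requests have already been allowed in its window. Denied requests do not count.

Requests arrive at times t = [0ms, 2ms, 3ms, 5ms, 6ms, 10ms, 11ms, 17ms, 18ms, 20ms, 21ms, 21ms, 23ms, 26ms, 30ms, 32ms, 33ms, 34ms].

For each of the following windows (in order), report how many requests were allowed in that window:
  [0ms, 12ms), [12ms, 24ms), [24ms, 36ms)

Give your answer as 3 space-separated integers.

Processing requests:
  req#1 t=0ms (window 0): ALLOW
  req#2 t=2ms (window 0): ALLOW
  req#3 t=3ms (window 0): ALLOW
  req#4 t=5ms (window 0): DENY
  req#5 t=6ms (window 0): DENY
  req#6 t=10ms (window 0): DENY
  req#7 t=11ms (window 0): DENY
  req#8 t=17ms (window 1): ALLOW
  req#9 t=18ms (window 1): ALLOW
  req#10 t=20ms (window 1): ALLOW
  req#11 t=21ms (window 1): DENY
  req#12 t=21ms (window 1): DENY
  req#13 t=23ms (window 1): DENY
  req#14 t=26ms (window 2): ALLOW
  req#15 t=30ms (window 2): ALLOW
  req#16 t=32ms (window 2): ALLOW
  req#17 t=33ms (window 2): DENY
  req#18 t=34ms (window 2): DENY

Allowed counts by window: 3 3 3

Answer: 3 3 3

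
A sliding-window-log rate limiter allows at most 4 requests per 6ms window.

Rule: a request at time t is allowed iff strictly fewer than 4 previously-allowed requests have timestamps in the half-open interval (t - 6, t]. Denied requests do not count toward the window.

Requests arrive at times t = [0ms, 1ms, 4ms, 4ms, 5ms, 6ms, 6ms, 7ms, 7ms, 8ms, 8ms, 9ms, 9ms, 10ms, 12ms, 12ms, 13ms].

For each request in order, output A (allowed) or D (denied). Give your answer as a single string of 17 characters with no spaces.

Answer: AAAADADADDDDDAAAA

Derivation:
Tracking allowed requests in the window:
  req#1 t=0ms: ALLOW
  req#2 t=1ms: ALLOW
  req#3 t=4ms: ALLOW
  req#4 t=4ms: ALLOW
  req#5 t=5ms: DENY
  req#6 t=6ms: ALLOW
  req#7 t=6ms: DENY
  req#8 t=7ms: ALLOW
  req#9 t=7ms: DENY
  req#10 t=8ms: DENY
  req#11 t=8ms: DENY
  req#12 t=9ms: DENY
  req#13 t=9ms: DENY
  req#14 t=10ms: ALLOW
  req#15 t=12ms: ALLOW
  req#16 t=12ms: ALLOW
  req#17 t=13ms: ALLOW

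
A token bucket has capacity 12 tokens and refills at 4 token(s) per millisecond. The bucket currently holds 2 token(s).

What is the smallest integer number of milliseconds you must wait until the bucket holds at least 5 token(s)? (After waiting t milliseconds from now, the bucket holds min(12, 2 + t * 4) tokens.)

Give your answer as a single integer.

Answer: 1

Derivation:
Need 2 + t * 4 >= 5, so t >= 3/4.
Smallest integer t = ceil(3/4) = 1.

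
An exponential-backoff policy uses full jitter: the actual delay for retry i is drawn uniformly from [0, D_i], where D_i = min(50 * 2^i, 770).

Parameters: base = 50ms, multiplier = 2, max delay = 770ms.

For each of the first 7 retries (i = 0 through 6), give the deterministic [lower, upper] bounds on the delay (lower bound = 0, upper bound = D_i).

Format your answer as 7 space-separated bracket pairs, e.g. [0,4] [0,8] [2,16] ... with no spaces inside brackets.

Answer: [0,50] [0,100] [0,200] [0,400] [0,770] [0,770] [0,770]

Derivation:
Computing bounds per retry:
  i=0: D_i=min(50*2^0,770)=50, bounds=[0,50]
  i=1: D_i=min(50*2^1,770)=100, bounds=[0,100]
  i=2: D_i=min(50*2^2,770)=200, bounds=[0,200]
  i=3: D_i=min(50*2^3,770)=400, bounds=[0,400]
  i=4: D_i=min(50*2^4,770)=770, bounds=[0,770]
  i=5: D_i=min(50*2^5,770)=770, bounds=[0,770]
  i=6: D_i=min(50*2^6,770)=770, bounds=[0,770]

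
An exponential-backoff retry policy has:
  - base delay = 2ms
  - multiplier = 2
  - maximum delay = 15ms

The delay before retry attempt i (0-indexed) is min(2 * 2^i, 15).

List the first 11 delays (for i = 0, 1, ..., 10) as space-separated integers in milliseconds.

Computing each delay:
  i=0: min(2*2^0, 15) = 2
  i=1: min(2*2^1, 15) = 4
  i=2: min(2*2^2, 15) = 8
  i=3: min(2*2^3, 15) = 15
  i=4: min(2*2^4, 15) = 15
  i=5: min(2*2^5, 15) = 15
  i=6: min(2*2^6, 15) = 15
  i=7: min(2*2^7, 15) = 15
  i=8: min(2*2^8, 15) = 15
  i=9: min(2*2^9, 15) = 15
  i=10: min(2*2^10, 15) = 15

Answer: 2 4 8 15 15 15 15 15 15 15 15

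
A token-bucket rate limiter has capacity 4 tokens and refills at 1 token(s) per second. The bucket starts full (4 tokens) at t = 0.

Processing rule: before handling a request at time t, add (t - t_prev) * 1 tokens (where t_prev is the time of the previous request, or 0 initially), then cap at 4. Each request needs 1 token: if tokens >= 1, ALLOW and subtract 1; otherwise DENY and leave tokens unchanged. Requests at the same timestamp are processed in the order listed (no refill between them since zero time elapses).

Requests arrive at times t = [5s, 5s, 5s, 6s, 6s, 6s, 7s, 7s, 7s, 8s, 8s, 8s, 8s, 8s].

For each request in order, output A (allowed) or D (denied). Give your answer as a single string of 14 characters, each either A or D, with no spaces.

Answer: AAAAADADDADDDD

Derivation:
Simulating step by step:
  req#1 t=5s: ALLOW
  req#2 t=5s: ALLOW
  req#3 t=5s: ALLOW
  req#4 t=6s: ALLOW
  req#5 t=6s: ALLOW
  req#6 t=6s: DENY
  req#7 t=7s: ALLOW
  req#8 t=7s: DENY
  req#9 t=7s: DENY
  req#10 t=8s: ALLOW
  req#11 t=8s: DENY
  req#12 t=8s: DENY
  req#13 t=8s: DENY
  req#14 t=8s: DENY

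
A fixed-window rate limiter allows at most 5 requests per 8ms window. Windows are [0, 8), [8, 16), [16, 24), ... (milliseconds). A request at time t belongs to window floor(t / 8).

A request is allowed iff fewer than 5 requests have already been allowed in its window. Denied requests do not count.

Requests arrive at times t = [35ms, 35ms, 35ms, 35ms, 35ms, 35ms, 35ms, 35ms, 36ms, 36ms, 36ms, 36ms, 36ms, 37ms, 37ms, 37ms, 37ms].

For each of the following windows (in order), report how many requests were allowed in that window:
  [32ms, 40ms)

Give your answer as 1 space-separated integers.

Processing requests:
  req#1 t=35ms (window 4): ALLOW
  req#2 t=35ms (window 4): ALLOW
  req#3 t=35ms (window 4): ALLOW
  req#4 t=35ms (window 4): ALLOW
  req#5 t=35ms (window 4): ALLOW
  req#6 t=35ms (window 4): DENY
  req#7 t=35ms (window 4): DENY
  req#8 t=35ms (window 4): DENY
  req#9 t=36ms (window 4): DENY
  req#10 t=36ms (window 4): DENY
  req#11 t=36ms (window 4): DENY
  req#12 t=36ms (window 4): DENY
  req#13 t=36ms (window 4): DENY
  req#14 t=37ms (window 4): DENY
  req#15 t=37ms (window 4): DENY
  req#16 t=37ms (window 4): DENY
  req#17 t=37ms (window 4): DENY

Allowed counts by window: 5

Answer: 5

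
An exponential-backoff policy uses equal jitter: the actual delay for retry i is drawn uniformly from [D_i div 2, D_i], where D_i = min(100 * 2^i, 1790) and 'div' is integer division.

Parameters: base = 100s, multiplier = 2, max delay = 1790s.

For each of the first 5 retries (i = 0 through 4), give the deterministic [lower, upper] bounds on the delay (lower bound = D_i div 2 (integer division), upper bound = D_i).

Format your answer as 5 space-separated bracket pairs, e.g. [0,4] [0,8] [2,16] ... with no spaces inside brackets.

Computing bounds per retry:
  i=0: D_i=min(100*2^0,1790)=100, bounds=[50,100]
  i=1: D_i=min(100*2^1,1790)=200, bounds=[100,200]
  i=2: D_i=min(100*2^2,1790)=400, bounds=[200,400]
  i=3: D_i=min(100*2^3,1790)=800, bounds=[400,800]
  i=4: D_i=min(100*2^4,1790)=1600, bounds=[800,1600]

Answer: [50,100] [100,200] [200,400] [400,800] [800,1600]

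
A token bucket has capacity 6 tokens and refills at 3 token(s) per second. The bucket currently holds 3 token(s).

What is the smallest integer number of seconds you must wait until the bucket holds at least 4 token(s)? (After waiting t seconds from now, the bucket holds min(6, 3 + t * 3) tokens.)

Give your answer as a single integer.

Need 3 + t * 3 >= 4, so t >= 1/3.
Smallest integer t = ceil(1/3) = 1.

Answer: 1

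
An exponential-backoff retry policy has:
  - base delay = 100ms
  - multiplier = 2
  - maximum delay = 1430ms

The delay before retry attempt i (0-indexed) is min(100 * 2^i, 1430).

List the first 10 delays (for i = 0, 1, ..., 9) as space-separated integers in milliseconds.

Computing each delay:
  i=0: min(100*2^0, 1430) = 100
  i=1: min(100*2^1, 1430) = 200
  i=2: min(100*2^2, 1430) = 400
  i=3: min(100*2^3, 1430) = 800
  i=4: min(100*2^4, 1430) = 1430
  i=5: min(100*2^5, 1430) = 1430
  i=6: min(100*2^6, 1430) = 1430
  i=7: min(100*2^7, 1430) = 1430
  i=8: min(100*2^8, 1430) = 1430
  i=9: min(100*2^9, 1430) = 1430

Answer: 100 200 400 800 1430 1430 1430 1430 1430 1430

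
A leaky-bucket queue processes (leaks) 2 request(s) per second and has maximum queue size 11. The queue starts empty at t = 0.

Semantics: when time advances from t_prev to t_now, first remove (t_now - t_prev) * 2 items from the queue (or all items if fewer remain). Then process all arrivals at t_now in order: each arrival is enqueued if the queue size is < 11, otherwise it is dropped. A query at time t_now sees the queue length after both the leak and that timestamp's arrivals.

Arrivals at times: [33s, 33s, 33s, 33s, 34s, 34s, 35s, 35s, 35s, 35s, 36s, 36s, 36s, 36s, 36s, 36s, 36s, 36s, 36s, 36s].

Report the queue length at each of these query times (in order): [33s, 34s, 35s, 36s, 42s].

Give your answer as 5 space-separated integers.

Answer: 4 4 6 11 0

Derivation:
Queue lengths at query times:
  query t=33s: backlog = 4
  query t=34s: backlog = 4
  query t=35s: backlog = 6
  query t=36s: backlog = 11
  query t=42s: backlog = 0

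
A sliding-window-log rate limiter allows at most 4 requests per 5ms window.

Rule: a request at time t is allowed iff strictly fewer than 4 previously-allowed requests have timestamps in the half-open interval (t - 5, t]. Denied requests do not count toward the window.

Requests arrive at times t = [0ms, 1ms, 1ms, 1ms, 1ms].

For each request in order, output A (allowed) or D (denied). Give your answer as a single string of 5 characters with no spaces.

Tracking allowed requests in the window:
  req#1 t=0ms: ALLOW
  req#2 t=1ms: ALLOW
  req#3 t=1ms: ALLOW
  req#4 t=1ms: ALLOW
  req#5 t=1ms: DENY

Answer: AAAAD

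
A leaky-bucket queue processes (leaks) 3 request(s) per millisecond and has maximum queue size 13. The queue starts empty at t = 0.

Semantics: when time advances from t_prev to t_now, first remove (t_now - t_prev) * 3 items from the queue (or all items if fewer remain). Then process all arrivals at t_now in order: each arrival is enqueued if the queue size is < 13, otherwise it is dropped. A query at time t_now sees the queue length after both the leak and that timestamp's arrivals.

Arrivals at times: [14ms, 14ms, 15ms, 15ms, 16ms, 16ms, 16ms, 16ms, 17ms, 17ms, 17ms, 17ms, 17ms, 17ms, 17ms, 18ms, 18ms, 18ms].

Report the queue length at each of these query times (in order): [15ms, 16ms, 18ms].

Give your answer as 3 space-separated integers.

Answer: 2 4 8

Derivation:
Queue lengths at query times:
  query t=15ms: backlog = 2
  query t=16ms: backlog = 4
  query t=18ms: backlog = 8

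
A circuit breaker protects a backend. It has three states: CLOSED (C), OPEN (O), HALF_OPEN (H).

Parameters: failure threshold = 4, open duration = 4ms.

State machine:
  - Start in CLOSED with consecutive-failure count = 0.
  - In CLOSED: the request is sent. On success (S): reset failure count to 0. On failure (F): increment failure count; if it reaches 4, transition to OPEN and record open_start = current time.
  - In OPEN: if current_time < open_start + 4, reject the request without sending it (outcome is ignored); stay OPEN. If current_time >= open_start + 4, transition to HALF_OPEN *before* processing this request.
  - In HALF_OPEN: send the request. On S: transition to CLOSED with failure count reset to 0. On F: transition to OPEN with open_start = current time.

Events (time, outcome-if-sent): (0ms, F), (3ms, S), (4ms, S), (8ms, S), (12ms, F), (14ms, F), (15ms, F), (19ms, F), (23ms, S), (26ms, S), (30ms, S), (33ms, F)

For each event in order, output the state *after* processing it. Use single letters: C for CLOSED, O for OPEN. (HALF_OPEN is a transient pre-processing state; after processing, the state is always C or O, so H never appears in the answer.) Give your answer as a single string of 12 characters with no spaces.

State after each event:
  event#1 t=0ms outcome=F: state=CLOSED
  event#2 t=3ms outcome=S: state=CLOSED
  event#3 t=4ms outcome=S: state=CLOSED
  event#4 t=8ms outcome=S: state=CLOSED
  event#5 t=12ms outcome=F: state=CLOSED
  event#6 t=14ms outcome=F: state=CLOSED
  event#7 t=15ms outcome=F: state=CLOSED
  event#8 t=19ms outcome=F: state=OPEN
  event#9 t=23ms outcome=S: state=CLOSED
  event#10 t=26ms outcome=S: state=CLOSED
  event#11 t=30ms outcome=S: state=CLOSED
  event#12 t=33ms outcome=F: state=CLOSED

Answer: CCCCCCCOCCCC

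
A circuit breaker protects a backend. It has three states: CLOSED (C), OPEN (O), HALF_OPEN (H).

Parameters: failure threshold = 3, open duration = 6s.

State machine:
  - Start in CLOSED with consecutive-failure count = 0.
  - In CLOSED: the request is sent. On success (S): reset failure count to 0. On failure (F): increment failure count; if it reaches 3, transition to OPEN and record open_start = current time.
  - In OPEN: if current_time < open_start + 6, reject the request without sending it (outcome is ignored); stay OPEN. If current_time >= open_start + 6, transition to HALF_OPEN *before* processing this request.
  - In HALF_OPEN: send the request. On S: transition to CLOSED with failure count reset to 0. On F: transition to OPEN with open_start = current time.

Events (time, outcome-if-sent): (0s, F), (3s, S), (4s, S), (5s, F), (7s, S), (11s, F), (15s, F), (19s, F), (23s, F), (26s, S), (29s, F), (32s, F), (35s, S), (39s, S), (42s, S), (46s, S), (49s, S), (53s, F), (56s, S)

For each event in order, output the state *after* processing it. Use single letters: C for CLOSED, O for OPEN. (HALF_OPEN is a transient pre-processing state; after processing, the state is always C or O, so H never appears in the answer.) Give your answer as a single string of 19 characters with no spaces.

Answer: CCCCCCCOOCCCCCCCCCC

Derivation:
State after each event:
  event#1 t=0s outcome=F: state=CLOSED
  event#2 t=3s outcome=S: state=CLOSED
  event#3 t=4s outcome=S: state=CLOSED
  event#4 t=5s outcome=F: state=CLOSED
  event#5 t=7s outcome=S: state=CLOSED
  event#6 t=11s outcome=F: state=CLOSED
  event#7 t=15s outcome=F: state=CLOSED
  event#8 t=19s outcome=F: state=OPEN
  event#9 t=23s outcome=F: state=OPEN
  event#10 t=26s outcome=S: state=CLOSED
  event#11 t=29s outcome=F: state=CLOSED
  event#12 t=32s outcome=F: state=CLOSED
  event#13 t=35s outcome=S: state=CLOSED
  event#14 t=39s outcome=S: state=CLOSED
  event#15 t=42s outcome=S: state=CLOSED
  event#16 t=46s outcome=S: state=CLOSED
  event#17 t=49s outcome=S: state=CLOSED
  event#18 t=53s outcome=F: state=CLOSED
  event#19 t=56s outcome=S: state=CLOSED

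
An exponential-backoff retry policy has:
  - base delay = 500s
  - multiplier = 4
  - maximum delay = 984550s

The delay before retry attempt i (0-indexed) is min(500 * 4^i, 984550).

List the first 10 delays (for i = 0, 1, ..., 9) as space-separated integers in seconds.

Computing each delay:
  i=0: min(500*4^0, 984550) = 500
  i=1: min(500*4^1, 984550) = 2000
  i=2: min(500*4^2, 984550) = 8000
  i=3: min(500*4^3, 984550) = 32000
  i=4: min(500*4^4, 984550) = 128000
  i=5: min(500*4^5, 984550) = 512000
  i=6: min(500*4^6, 984550) = 984550
  i=7: min(500*4^7, 984550) = 984550
  i=8: min(500*4^8, 984550) = 984550
  i=9: min(500*4^9, 984550) = 984550

Answer: 500 2000 8000 32000 128000 512000 984550 984550 984550 984550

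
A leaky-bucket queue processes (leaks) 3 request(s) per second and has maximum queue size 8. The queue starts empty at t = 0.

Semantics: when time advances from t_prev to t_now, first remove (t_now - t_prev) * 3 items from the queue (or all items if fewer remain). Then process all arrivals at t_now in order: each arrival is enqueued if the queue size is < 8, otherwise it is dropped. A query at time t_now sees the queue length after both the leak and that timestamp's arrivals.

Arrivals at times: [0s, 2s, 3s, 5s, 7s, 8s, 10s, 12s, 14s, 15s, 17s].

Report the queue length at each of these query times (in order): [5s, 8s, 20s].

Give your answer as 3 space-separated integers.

Queue lengths at query times:
  query t=5s: backlog = 1
  query t=8s: backlog = 1
  query t=20s: backlog = 0

Answer: 1 1 0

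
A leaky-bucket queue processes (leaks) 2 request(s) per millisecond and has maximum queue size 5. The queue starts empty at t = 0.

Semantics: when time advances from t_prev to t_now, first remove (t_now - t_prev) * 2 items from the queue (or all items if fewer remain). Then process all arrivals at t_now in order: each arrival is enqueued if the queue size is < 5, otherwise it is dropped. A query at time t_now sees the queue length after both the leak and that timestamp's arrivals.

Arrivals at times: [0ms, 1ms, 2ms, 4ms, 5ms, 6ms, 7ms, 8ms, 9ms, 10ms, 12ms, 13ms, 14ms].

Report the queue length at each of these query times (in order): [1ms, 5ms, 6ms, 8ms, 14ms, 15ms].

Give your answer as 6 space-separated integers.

Queue lengths at query times:
  query t=1ms: backlog = 1
  query t=5ms: backlog = 1
  query t=6ms: backlog = 1
  query t=8ms: backlog = 1
  query t=14ms: backlog = 1
  query t=15ms: backlog = 0

Answer: 1 1 1 1 1 0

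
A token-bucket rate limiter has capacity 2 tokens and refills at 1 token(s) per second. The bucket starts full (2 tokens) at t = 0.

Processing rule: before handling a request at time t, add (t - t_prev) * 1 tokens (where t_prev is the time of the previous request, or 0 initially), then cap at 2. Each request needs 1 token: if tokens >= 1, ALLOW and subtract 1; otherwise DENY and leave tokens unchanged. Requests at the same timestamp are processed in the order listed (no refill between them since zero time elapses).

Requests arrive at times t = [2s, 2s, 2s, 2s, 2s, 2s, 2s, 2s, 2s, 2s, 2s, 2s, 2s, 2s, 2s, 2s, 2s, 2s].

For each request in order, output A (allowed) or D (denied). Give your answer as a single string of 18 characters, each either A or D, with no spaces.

Simulating step by step:
  req#1 t=2s: ALLOW
  req#2 t=2s: ALLOW
  req#3 t=2s: DENY
  req#4 t=2s: DENY
  req#5 t=2s: DENY
  req#6 t=2s: DENY
  req#7 t=2s: DENY
  req#8 t=2s: DENY
  req#9 t=2s: DENY
  req#10 t=2s: DENY
  req#11 t=2s: DENY
  req#12 t=2s: DENY
  req#13 t=2s: DENY
  req#14 t=2s: DENY
  req#15 t=2s: DENY
  req#16 t=2s: DENY
  req#17 t=2s: DENY
  req#18 t=2s: DENY

Answer: AADDDDDDDDDDDDDDDD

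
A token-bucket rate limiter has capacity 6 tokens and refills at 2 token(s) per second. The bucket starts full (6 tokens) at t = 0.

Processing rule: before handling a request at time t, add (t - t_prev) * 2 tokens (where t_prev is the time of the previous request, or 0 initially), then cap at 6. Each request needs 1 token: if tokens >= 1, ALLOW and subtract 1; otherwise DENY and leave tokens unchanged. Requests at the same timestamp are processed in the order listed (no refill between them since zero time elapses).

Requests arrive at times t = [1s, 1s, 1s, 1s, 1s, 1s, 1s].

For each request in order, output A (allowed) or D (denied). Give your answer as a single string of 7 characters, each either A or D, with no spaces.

Simulating step by step:
  req#1 t=1s: ALLOW
  req#2 t=1s: ALLOW
  req#3 t=1s: ALLOW
  req#4 t=1s: ALLOW
  req#5 t=1s: ALLOW
  req#6 t=1s: ALLOW
  req#7 t=1s: DENY

Answer: AAAAAAD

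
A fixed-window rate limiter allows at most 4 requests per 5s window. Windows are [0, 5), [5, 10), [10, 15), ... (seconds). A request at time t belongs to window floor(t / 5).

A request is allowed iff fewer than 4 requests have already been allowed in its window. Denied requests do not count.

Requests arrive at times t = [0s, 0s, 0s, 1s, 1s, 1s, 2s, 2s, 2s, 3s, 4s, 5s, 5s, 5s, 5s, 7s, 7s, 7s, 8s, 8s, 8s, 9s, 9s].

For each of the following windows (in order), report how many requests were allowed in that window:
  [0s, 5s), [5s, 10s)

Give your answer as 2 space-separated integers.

Answer: 4 4

Derivation:
Processing requests:
  req#1 t=0s (window 0): ALLOW
  req#2 t=0s (window 0): ALLOW
  req#3 t=0s (window 0): ALLOW
  req#4 t=1s (window 0): ALLOW
  req#5 t=1s (window 0): DENY
  req#6 t=1s (window 0): DENY
  req#7 t=2s (window 0): DENY
  req#8 t=2s (window 0): DENY
  req#9 t=2s (window 0): DENY
  req#10 t=3s (window 0): DENY
  req#11 t=4s (window 0): DENY
  req#12 t=5s (window 1): ALLOW
  req#13 t=5s (window 1): ALLOW
  req#14 t=5s (window 1): ALLOW
  req#15 t=5s (window 1): ALLOW
  req#16 t=7s (window 1): DENY
  req#17 t=7s (window 1): DENY
  req#18 t=7s (window 1): DENY
  req#19 t=8s (window 1): DENY
  req#20 t=8s (window 1): DENY
  req#21 t=8s (window 1): DENY
  req#22 t=9s (window 1): DENY
  req#23 t=9s (window 1): DENY

Allowed counts by window: 4 4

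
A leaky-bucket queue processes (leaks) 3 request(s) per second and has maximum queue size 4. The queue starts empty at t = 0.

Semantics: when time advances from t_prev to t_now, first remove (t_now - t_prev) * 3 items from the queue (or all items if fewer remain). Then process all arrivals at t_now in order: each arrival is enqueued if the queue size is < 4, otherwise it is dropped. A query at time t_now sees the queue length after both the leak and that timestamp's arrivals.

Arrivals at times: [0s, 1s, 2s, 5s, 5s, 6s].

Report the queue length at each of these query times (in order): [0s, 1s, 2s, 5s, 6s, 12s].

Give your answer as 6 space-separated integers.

Queue lengths at query times:
  query t=0s: backlog = 1
  query t=1s: backlog = 1
  query t=2s: backlog = 1
  query t=5s: backlog = 2
  query t=6s: backlog = 1
  query t=12s: backlog = 0

Answer: 1 1 1 2 1 0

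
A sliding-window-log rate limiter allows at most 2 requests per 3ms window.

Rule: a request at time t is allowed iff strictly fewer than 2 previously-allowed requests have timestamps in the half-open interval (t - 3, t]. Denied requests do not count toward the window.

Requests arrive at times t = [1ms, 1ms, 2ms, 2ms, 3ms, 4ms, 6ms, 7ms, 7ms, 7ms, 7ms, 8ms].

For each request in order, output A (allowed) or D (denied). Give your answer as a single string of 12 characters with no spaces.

Answer: AADDDAAADDDD

Derivation:
Tracking allowed requests in the window:
  req#1 t=1ms: ALLOW
  req#2 t=1ms: ALLOW
  req#3 t=2ms: DENY
  req#4 t=2ms: DENY
  req#5 t=3ms: DENY
  req#6 t=4ms: ALLOW
  req#7 t=6ms: ALLOW
  req#8 t=7ms: ALLOW
  req#9 t=7ms: DENY
  req#10 t=7ms: DENY
  req#11 t=7ms: DENY
  req#12 t=8ms: DENY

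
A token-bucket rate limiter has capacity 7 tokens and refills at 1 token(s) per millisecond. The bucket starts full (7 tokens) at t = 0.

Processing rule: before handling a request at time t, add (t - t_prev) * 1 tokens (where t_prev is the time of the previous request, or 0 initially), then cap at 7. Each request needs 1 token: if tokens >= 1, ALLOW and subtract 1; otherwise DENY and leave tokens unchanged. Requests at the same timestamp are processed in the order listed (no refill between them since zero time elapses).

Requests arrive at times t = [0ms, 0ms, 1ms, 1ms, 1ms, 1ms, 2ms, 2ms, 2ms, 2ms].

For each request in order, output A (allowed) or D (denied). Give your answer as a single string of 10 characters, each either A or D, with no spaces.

Simulating step by step:
  req#1 t=0ms: ALLOW
  req#2 t=0ms: ALLOW
  req#3 t=1ms: ALLOW
  req#4 t=1ms: ALLOW
  req#5 t=1ms: ALLOW
  req#6 t=1ms: ALLOW
  req#7 t=2ms: ALLOW
  req#8 t=2ms: ALLOW
  req#9 t=2ms: ALLOW
  req#10 t=2ms: DENY

Answer: AAAAAAAAAD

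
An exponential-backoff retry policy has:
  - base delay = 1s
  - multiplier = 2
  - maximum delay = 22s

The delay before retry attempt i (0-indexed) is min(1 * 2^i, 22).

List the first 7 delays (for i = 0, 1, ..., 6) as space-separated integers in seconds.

Computing each delay:
  i=0: min(1*2^0, 22) = 1
  i=1: min(1*2^1, 22) = 2
  i=2: min(1*2^2, 22) = 4
  i=3: min(1*2^3, 22) = 8
  i=4: min(1*2^4, 22) = 16
  i=5: min(1*2^5, 22) = 22
  i=6: min(1*2^6, 22) = 22

Answer: 1 2 4 8 16 22 22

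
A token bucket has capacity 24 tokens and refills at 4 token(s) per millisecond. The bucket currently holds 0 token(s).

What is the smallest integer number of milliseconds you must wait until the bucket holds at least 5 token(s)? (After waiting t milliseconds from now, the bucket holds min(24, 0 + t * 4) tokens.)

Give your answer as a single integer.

Answer: 2

Derivation:
Need 0 + t * 4 >= 5, so t >= 5/4.
Smallest integer t = ceil(5/4) = 2.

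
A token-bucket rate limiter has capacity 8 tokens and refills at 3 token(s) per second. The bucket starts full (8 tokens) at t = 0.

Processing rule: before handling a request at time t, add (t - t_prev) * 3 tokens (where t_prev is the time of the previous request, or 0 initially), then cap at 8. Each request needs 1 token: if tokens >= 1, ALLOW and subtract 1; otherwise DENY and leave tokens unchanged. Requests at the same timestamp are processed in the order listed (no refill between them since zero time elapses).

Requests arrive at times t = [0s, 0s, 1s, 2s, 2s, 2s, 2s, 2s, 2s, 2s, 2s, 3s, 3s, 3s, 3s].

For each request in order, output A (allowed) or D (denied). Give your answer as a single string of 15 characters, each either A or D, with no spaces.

Answer: AAAAAAAAAAAAAAD

Derivation:
Simulating step by step:
  req#1 t=0s: ALLOW
  req#2 t=0s: ALLOW
  req#3 t=1s: ALLOW
  req#4 t=2s: ALLOW
  req#5 t=2s: ALLOW
  req#6 t=2s: ALLOW
  req#7 t=2s: ALLOW
  req#8 t=2s: ALLOW
  req#9 t=2s: ALLOW
  req#10 t=2s: ALLOW
  req#11 t=2s: ALLOW
  req#12 t=3s: ALLOW
  req#13 t=3s: ALLOW
  req#14 t=3s: ALLOW
  req#15 t=3s: DENY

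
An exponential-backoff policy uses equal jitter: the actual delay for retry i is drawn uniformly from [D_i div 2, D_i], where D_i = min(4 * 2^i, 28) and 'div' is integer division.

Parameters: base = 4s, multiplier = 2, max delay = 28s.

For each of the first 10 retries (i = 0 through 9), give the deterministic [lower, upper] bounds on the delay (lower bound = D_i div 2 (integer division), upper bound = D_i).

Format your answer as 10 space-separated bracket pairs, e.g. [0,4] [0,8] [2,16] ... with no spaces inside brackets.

Answer: [2,4] [4,8] [8,16] [14,28] [14,28] [14,28] [14,28] [14,28] [14,28] [14,28]

Derivation:
Computing bounds per retry:
  i=0: D_i=min(4*2^0,28)=4, bounds=[2,4]
  i=1: D_i=min(4*2^1,28)=8, bounds=[4,8]
  i=2: D_i=min(4*2^2,28)=16, bounds=[8,16]
  i=3: D_i=min(4*2^3,28)=28, bounds=[14,28]
  i=4: D_i=min(4*2^4,28)=28, bounds=[14,28]
  i=5: D_i=min(4*2^5,28)=28, bounds=[14,28]
  i=6: D_i=min(4*2^6,28)=28, bounds=[14,28]
  i=7: D_i=min(4*2^7,28)=28, bounds=[14,28]
  i=8: D_i=min(4*2^8,28)=28, bounds=[14,28]
  i=9: D_i=min(4*2^9,28)=28, bounds=[14,28]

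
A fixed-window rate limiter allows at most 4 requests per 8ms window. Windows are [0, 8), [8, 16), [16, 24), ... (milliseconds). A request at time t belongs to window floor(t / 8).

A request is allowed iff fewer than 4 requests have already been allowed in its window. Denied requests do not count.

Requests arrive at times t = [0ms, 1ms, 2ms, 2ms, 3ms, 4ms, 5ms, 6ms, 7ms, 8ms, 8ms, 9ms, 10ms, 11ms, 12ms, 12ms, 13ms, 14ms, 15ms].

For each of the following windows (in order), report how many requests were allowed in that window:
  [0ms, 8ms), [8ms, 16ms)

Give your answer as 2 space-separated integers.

Processing requests:
  req#1 t=0ms (window 0): ALLOW
  req#2 t=1ms (window 0): ALLOW
  req#3 t=2ms (window 0): ALLOW
  req#4 t=2ms (window 0): ALLOW
  req#5 t=3ms (window 0): DENY
  req#6 t=4ms (window 0): DENY
  req#7 t=5ms (window 0): DENY
  req#8 t=6ms (window 0): DENY
  req#9 t=7ms (window 0): DENY
  req#10 t=8ms (window 1): ALLOW
  req#11 t=8ms (window 1): ALLOW
  req#12 t=9ms (window 1): ALLOW
  req#13 t=10ms (window 1): ALLOW
  req#14 t=11ms (window 1): DENY
  req#15 t=12ms (window 1): DENY
  req#16 t=12ms (window 1): DENY
  req#17 t=13ms (window 1): DENY
  req#18 t=14ms (window 1): DENY
  req#19 t=15ms (window 1): DENY

Allowed counts by window: 4 4

Answer: 4 4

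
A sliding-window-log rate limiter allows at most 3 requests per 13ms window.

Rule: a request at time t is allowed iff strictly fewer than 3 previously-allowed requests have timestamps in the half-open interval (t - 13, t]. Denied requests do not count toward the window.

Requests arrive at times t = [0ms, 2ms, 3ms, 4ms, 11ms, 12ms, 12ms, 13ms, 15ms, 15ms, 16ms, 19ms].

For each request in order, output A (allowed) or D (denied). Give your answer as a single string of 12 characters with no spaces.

Answer: AAADDDDAADAD

Derivation:
Tracking allowed requests in the window:
  req#1 t=0ms: ALLOW
  req#2 t=2ms: ALLOW
  req#3 t=3ms: ALLOW
  req#4 t=4ms: DENY
  req#5 t=11ms: DENY
  req#6 t=12ms: DENY
  req#7 t=12ms: DENY
  req#8 t=13ms: ALLOW
  req#9 t=15ms: ALLOW
  req#10 t=15ms: DENY
  req#11 t=16ms: ALLOW
  req#12 t=19ms: DENY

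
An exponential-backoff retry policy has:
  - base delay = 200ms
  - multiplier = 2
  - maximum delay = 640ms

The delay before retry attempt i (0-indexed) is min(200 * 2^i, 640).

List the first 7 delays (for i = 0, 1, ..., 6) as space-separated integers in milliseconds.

Computing each delay:
  i=0: min(200*2^0, 640) = 200
  i=1: min(200*2^1, 640) = 400
  i=2: min(200*2^2, 640) = 640
  i=3: min(200*2^3, 640) = 640
  i=4: min(200*2^4, 640) = 640
  i=5: min(200*2^5, 640) = 640
  i=6: min(200*2^6, 640) = 640

Answer: 200 400 640 640 640 640 640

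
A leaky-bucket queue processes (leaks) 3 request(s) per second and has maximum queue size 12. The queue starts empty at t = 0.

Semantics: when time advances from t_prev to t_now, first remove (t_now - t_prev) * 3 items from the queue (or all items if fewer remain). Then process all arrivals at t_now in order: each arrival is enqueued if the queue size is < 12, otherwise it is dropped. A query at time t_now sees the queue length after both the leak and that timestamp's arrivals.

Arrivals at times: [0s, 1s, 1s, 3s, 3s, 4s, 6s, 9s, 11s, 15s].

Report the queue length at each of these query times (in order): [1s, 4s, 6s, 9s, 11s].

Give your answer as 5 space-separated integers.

Answer: 2 1 1 1 1

Derivation:
Queue lengths at query times:
  query t=1s: backlog = 2
  query t=4s: backlog = 1
  query t=6s: backlog = 1
  query t=9s: backlog = 1
  query t=11s: backlog = 1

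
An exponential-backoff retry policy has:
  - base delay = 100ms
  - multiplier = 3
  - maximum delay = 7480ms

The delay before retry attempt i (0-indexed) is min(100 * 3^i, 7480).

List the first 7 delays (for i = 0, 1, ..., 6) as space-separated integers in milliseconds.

Answer: 100 300 900 2700 7480 7480 7480

Derivation:
Computing each delay:
  i=0: min(100*3^0, 7480) = 100
  i=1: min(100*3^1, 7480) = 300
  i=2: min(100*3^2, 7480) = 900
  i=3: min(100*3^3, 7480) = 2700
  i=4: min(100*3^4, 7480) = 7480
  i=5: min(100*3^5, 7480) = 7480
  i=6: min(100*3^6, 7480) = 7480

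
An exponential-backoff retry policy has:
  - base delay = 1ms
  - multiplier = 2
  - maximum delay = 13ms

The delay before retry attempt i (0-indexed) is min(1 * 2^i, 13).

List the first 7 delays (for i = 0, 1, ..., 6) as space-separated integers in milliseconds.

Computing each delay:
  i=0: min(1*2^0, 13) = 1
  i=1: min(1*2^1, 13) = 2
  i=2: min(1*2^2, 13) = 4
  i=3: min(1*2^3, 13) = 8
  i=4: min(1*2^4, 13) = 13
  i=5: min(1*2^5, 13) = 13
  i=6: min(1*2^6, 13) = 13

Answer: 1 2 4 8 13 13 13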